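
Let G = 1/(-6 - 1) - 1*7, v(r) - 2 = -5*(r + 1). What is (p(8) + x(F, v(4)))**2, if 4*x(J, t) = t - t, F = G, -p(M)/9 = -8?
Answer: 5184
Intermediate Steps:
p(M) = 72 (p(M) = -9*(-8) = 72)
v(r) = -3 - 5*r (v(r) = 2 - 5*(r + 1) = 2 - 5*(1 + r) = 2 + (-5 - 5*r) = -3 - 5*r)
G = -50/7 (G = 1/(-7) - 7 = -1/7 - 7 = -50/7 ≈ -7.1429)
F = -50/7 ≈ -7.1429
x(J, t) = 0 (x(J, t) = (t - t)/4 = (1/4)*0 = 0)
(p(8) + x(F, v(4)))**2 = (72 + 0)**2 = 72**2 = 5184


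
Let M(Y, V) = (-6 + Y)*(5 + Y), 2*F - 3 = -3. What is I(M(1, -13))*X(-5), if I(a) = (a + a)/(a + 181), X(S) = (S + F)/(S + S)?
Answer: -30/151 ≈ -0.19868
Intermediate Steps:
F = 0 (F = 3/2 + (1/2)*(-3) = 3/2 - 3/2 = 0)
X(S) = 1/2 (X(S) = (S + 0)/(S + S) = S/((2*S)) = S*(1/(2*S)) = 1/2)
I(a) = 2*a/(181 + a) (I(a) = (2*a)/(181 + a) = 2*a/(181 + a))
I(M(1, -13))*X(-5) = (2*(-30 + 1**2 - 1*1)/(181 + (-30 + 1**2 - 1*1)))*(1/2) = (2*(-30 + 1 - 1)/(181 + (-30 + 1 - 1)))*(1/2) = (2*(-30)/(181 - 30))*(1/2) = (2*(-30)/151)*(1/2) = (2*(-30)*(1/151))*(1/2) = -60/151*1/2 = -30/151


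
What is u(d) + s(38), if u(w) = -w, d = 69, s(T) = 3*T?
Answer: 45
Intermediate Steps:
u(d) + s(38) = -1*69 + 3*38 = -69 + 114 = 45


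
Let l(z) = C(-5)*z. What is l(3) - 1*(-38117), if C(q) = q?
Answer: 38102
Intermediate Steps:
l(z) = -5*z
l(3) - 1*(-38117) = -5*3 - 1*(-38117) = -15 + 38117 = 38102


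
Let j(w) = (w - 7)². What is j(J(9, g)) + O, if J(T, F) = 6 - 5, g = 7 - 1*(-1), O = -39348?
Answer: -39312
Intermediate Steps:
g = 8 (g = 7 + 1 = 8)
J(T, F) = 1
j(w) = (-7 + w)²
j(J(9, g)) + O = (-7 + 1)² - 39348 = (-6)² - 39348 = 36 - 39348 = -39312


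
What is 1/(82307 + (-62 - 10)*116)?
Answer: 1/73955 ≈ 1.3522e-5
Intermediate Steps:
1/(82307 + (-62 - 10)*116) = 1/(82307 - 72*116) = 1/(82307 - 8352) = 1/73955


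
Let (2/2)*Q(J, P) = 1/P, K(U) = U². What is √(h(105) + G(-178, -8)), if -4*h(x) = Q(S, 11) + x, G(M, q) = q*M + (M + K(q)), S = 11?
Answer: 3*√17259/11 ≈ 35.829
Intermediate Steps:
Q(J, P) = 1/P
G(M, q) = M + q² + M*q (G(M, q) = q*M + (M + q²) = M*q + (M + q²) = M + q² + M*q)
h(x) = -1/44 - x/4 (h(x) = -(1/11 + x)/4 = -1/44 - x/4)
√(h(105) + G(-178, -8)) = √((-1/44 - ¼*105) + (-178 + (-8)² - 178*(-8))) = √((-1/44 - 105/4) + (-178 + 64 + 1424)) = √(-289/11 + 1310) = √(14121/11) = 3*√17259/11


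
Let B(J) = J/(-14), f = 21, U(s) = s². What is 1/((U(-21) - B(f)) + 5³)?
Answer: 2/1135 ≈ 0.0017621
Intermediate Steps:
B(J) = -J/14 (B(J) = J*(-1/14) = -J/14)
1/((U(-21) - B(f)) + 5³) = 1/(((-21)² - (-1)*21/14) + 5³) = 1/((441 - 1*(-3/2)) + 125) = 1/((441 + 3/2) + 125) = 1/(885/2 + 125) = 1/(1135/2) = 2/1135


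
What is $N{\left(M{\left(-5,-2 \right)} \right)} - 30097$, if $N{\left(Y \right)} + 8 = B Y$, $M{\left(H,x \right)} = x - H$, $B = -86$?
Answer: $-30363$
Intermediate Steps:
$N{\left(Y \right)} = -8 - 86 Y$
$N{\left(M{\left(-5,-2 \right)} \right)} - 30097 = \left(-8 - 86 \left(-2 - -5\right)\right) - 30097 = \left(-8 - 86 \left(-2 + 5\right)\right) - 30097 = \left(-8 - 258\right) - 30097 = -266 - 30097 = -30363$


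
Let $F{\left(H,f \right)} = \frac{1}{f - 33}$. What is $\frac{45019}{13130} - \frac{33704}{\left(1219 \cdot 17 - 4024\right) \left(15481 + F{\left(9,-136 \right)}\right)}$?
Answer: $\frac{9455663506481}{2757892952820} \approx 3.4286$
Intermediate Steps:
$F{\left(H,f \right)} = \frac{1}{-33 + f}$
$\frac{45019}{13130} - \frac{33704}{\left(1219 \cdot 17 - 4024\right) \left(15481 + F{\left(9,-136 \right)}\right)} = \frac{45019}{13130} - \frac{33704}{\left(1219 \cdot 17 - 4024\right) \left(15481 + \frac{1}{-33 - 136}\right)} = 45019 \cdot \frac{1}{13130} - \frac{33704}{\left(20723 - 4024\right) \left(15481 + \frac{1}{-169}\right)} = \frac{3463}{1010} - \frac{33704}{16699 \left(15481 - \frac{1}{169}\right)} = \frac{3463}{1010} - \frac{33704}{16699 \cdot \frac{2616288}{169}} = \frac{3463}{1010} - \frac{33704}{\frac{43689393312}{169}} = \frac{3463}{1010} - \frac{711997}{5461174164} = \frac{9455663506481}{2757892952820}$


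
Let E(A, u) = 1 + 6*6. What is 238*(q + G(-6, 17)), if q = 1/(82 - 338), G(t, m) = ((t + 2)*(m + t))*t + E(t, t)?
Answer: 9169545/128 ≈ 71637.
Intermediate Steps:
E(A, u) = 37 (E(A, u) = 1 + 36 = 37)
G(t, m) = 37 + t*(2 + t)*(m + t) (G(t, m) = ((t + 2)*(m + t))*t + 37 = ((2 + t)*(m + t))*t + 37 = t*(2 + t)*(m + t) + 37 = 37 + t*(2 + t)*(m + t))
q = -1/256 (q = 1/(-256) = -1/256 ≈ -0.0039063)
238*(q + G(-6, 17)) = 238*(-1/256 + (37 + (-6)³ + 2*(-6)² + 17*(-6)² + 2*17*(-6))) = 238*(-1/256 + (37 - 216 + 2*36 + 17*36 - 204)) = 238*(-1/256 + (37 - 216 + 72 + 612 - 204)) = 238*(-1/256 + 301) = 238*(77055/256) = 9169545/128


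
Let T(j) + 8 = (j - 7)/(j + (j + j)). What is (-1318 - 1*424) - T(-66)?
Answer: -343405/198 ≈ -1734.4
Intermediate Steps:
T(j) = -8 + (-7 + j)/(3*j) (T(j) = -8 + (j - 7)/(j + (j + j)) = -8 + (-7 + j)/(j + 2*j) = -8 + (-7 + j)/((3*j)) = -8 + (-7 + j)*(1/(3*j)) = -8 + (-7 + j)/(3*j))
(-1318 - 1*424) - T(-66) = (-1318 - 1*424) - (-7 - 23*(-66))/(3*(-66)) = (-1318 - 424) - (-1)*(-7 + 1518)/(3*66) = -1742 - (-1)*1511/(3*66) = -1742 - 1*(-1511/198) = -1742 + 1511/198 = -343405/198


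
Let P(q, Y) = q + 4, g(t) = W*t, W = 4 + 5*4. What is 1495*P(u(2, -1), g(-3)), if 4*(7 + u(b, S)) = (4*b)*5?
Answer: 10465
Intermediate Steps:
u(b, S) = -7 + 5*b (u(b, S) = -7 + ((4*b)*5)/4 = -7 + (20*b)/4 = -7 + 5*b)
W = 24 (W = 4 + 20 = 24)
g(t) = 24*t
P(q, Y) = 4 + q
1495*P(u(2, -1), g(-3)) = 1495*(4 + (-7 + 5*2)) = 1495*(4 + (-7 + 10)) = 1495*(4 + 3) = 1495*7 = 10465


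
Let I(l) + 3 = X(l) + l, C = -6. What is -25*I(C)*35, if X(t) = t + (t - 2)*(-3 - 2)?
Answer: -21875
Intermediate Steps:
X(t) = 10 - 4*t (X(t) = t + (-2 + t)*(-5) = t + (10 - 5*t) = 10 - 4*t)
I(l) = 7 - 3*l (I(l) = -3 + ((10 - 4*l) + l) = -3 + (10 - 3*l) = 7 - 3*l)
-25*I(C)*35 = -25*(7 - 3*(-6))*35 = -25*(7 + 18)*35 = -25*25*35 = -625*35 = -21875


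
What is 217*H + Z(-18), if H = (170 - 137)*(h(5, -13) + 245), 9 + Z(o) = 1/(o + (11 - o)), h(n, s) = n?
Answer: 19692652/11 ≈ 1.7902e+6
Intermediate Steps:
Z(o) = -98/11 (Z(o) = -9 + 1/(o + (11 - o)) = -9 + 1/11 = -98/11)
H = 8250 (H = (170 - 137)*(5 + 245) = 33*250 = 8250)
217*H + Z(-18) = 217*8250 - 98/11 = 1790250 - 98/11 = 19692652/11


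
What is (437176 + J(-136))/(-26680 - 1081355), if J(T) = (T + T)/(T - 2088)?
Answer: -20255827/51338955 ≈ -0.39455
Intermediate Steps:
J(T) = 2*T/(-2088 + T) (J(T) = (2*T)/(-2088 + T) = 2*T/(-2088 + T))
(437176 + J(-136))/(-26680 - 1081355) = (437176 + 2*(-136)/(-2088 - 136))/(-26680 - 1081355) = (437176 + 2*(-136)/(-2224))/(-1108035) = (437176 + 2*(-136)*(-1/2224))*(-1/1108035) = (437176 + 17/139)*(-1/1108035) = (60767481/139)*(-1/1108035) = -20255827/51338955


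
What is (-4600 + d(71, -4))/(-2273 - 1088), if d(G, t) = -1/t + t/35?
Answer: 643981/470540 ≈ 1.3686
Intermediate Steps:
d(G, t) = -1/t + t/35 (d(G, t) = -1/t + t*(1/35) = -1/t + t/35)
(-4600 + d(71, -4))/(-2273 - 1088) = (-4600 + (-1/(-4) + (1/35)*(-4)))/(-2273 - 1088) = (-4600 + (-1*(-¼) - 4/35))/(-3361) = (-4600 + (¼ - 4/35))*(-1/3361) = (-4600 + 19/140)*(-1/3361) = -643981/140*(-1/3361) = 643981/470540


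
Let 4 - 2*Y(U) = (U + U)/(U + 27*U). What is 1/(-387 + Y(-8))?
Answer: -28/10781 ≈ -0.0025972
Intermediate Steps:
Y(U) = 55/28 (Y(U) = 2 - (U + U)/(2*(U + 27*U)) = 2 - 2*U/(2*(28*U)) = 2 - 2*U*1/(28*U)/2 = 2 - ½*1/14 = 2 - 1/28 = 55/28)
1/(-387 + Y(-8)) = 1/(-387 + 55/28) = 1/(-10781/28) = -28/10781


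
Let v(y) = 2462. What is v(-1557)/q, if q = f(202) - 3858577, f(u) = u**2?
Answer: -2462/3817773 ≈ -0.00064488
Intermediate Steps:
q = -3817773 (q = 202**2 - 3858577 = 40804 - 3858577 = -3817773)
v(-1557)/q = 2462/(-3817773) = 2462*(-1/3817773) = -2462/3817773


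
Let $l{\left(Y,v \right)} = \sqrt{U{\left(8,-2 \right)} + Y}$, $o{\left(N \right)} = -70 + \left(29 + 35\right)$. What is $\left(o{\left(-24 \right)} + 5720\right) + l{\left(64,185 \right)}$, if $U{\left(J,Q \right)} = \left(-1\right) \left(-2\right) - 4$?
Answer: $5714 + \sqrt{62} \approx 5721.9$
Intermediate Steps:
$U{\left(J,Q \right)} = -2$ ($U{\left(J,Q \right)} = 2 - 4 = -2$)
$o{\left(N \right)} = -6$ ($o{\left(N \right)} = -70 + 64 = -6$)
$l{\left(Y,v \right)} = \sqrt{-2 + Y}$
$\left(o{\left(-24 \right)} + 5720\right) + l{\left(64,185 \right)} = \left(-6 + 5720\right) + \sqrt{-2 + 64} = 5714 + \sqrt{62}$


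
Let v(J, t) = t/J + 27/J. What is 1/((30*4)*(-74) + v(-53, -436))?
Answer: -53/470231 ≈ -0.00011271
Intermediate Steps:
v(J, t) = 27/J + t/J
1/((30*4)*(-74) + v(-53, -436)) = 1/((30*4)*(-74) + (27 - 436)/(-53)) = 1/(120*(-74) - 1/53*(-409)) = 1/(-8880 + 409/53) = 1/(-470231/53) = -53/470231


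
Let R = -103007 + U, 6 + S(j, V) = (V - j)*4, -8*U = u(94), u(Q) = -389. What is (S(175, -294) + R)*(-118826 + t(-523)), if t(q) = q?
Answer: 100100751327/8 ≈ 1.2513e+10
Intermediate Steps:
U = 389/8 (U = -⅛*(-389) = 389/8 ≈ 48.625)
S(j, V) = -6 - 4*j + 4*V (S(j, V) = -6 + (V - j)*4 = -6 + (-4*j + 4*V) = -6 - 4*j + 4*V)
R = -823667/8 (R = -103007 + 389/8 = -823667/8 ≈ -1.0296e+5)
(S(175, -294) + R)*(-118826 + t(-523)) = ((-6 - 4*175 + 4*(-294)) - 823667/8)*(-118826 - 523) = ((-6 - 700 - 1176) - 823667/8)*(-119349) = (-1882 - 823667/8)*(-119349) = -838723/8*(-119349) = 100100751327/8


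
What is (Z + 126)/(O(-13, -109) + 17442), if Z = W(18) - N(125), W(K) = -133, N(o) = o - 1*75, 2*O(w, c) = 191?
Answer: -114/35075 ≈ -0.0032502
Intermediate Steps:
O(w, c) = 191/2 (O(w, c) = (½)*191 = 191/2)
N(o) = -75 + o (N(o) = o - 75 = -75 + o)
Z = -183 (Z = -133 - (-75 + 125) = -133 - 1*50 = -133 - 50 = -183)
(Z + 126)/(O(-13, -109) + 17442) = (-183 + 126)/(191/2 + 17442) = -57/35075/2 = -57*2/35075 = -114/35075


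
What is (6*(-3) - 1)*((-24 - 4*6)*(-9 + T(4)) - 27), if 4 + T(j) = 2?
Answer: -9519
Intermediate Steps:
T(j) = -2 (T(j) = -4 + 2 = -2)
(6*(-3) - 1)*((-24 - 4*6)*(-9 + T(4)) - 27) = (6*(-3) - 1)*((-24 - 4*6)*(-9 - 2) - 27) = (-18 - 1)*((-24 - 24)*(-11) - 27) = -19*(-48*(-11) - 27) = -19*(528 - 27) = -19*501 = -9519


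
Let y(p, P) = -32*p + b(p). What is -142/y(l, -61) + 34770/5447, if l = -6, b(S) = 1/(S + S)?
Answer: 70793622/12544441 ≈ 5.6434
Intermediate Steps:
b(S) = 1/(2*S)
y(p, P) = 1/(2*p) - 32*p (y(p, P) = -32*p + 1/(2*p) = 1/(2*p) - 32*p)
-142/y(l, -61) + 34770/5447 = -142/((½)/(-6) - 32*(-6)) + 34770/5447 = -142/((½)*(-⅙) + 192) + 34770*(1/5447) = -142/(-1/12 + 192) + 34770/5447 = -142/2303/12 + 34770/5447 = -142*12/2303 + 34770/5447 = -1704/2303 + 34770/5447 = 70793622/12544441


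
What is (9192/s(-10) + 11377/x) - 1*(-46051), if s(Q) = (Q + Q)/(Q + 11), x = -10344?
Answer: 2357930323/51720 ≈ 45590.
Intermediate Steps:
s(Q) = 2*Q/(11 + Q) (s(Q) = (2*Q)/(11 + Q) = 2*Q/(11 + Q))
(9192/s(-10) + 11377/x) - 1*(-46051) = (9192/((2*(-10)/(11 - 10))) + 11377/(-10344)) - 1*(-46051) = (9192/((2*(-10)/1)) + 11377*(-1/10344)) + 46051 = (9192/((2*(-10)*1)) - 11377/10344) + 46051 = (9192/(-20) - 11377/10344) + 46051 = (9192*(-1/20) - 11377/10344) + 46051 = (-2298/5 - 11377/10344) + 46051 = -23827397/51720 + 46051 = 2357930323/51720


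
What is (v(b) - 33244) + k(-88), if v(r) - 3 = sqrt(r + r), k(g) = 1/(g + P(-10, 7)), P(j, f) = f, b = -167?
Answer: -2692522/81 + I*sqrt(334) ≈ -33241.0 + 18.276*I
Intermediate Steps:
k(g) = 1/(7 + g) (k(g) = 1/(g + 7) = 1/(7 + g))
v(r) = 3 + sqrt(2)*sqrt(r) (v(r) = 3 + sqrt(r + r) = 3 + sqrt(2*r) = 3 + sqrt(2)*sqrt(r))
(v(b) - 33244) + k(-88) = ((3 + sqrt(2)*sqrt(-167)) - 33244) + 1/(7 - 88) = ((3 + sqrt(2)*(I*sqrt(167))) - 33244) + 1/(-81) = ((3 + I*sqrt(334)) - 33244) - 1/81 = (-33241 + I*sqrt(334)) - 1/81 = -2692522/81 + I*sqrt(334)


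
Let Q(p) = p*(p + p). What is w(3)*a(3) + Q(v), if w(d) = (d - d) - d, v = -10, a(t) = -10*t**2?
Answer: 470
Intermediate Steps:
w(d) = -d (w(d) = 0 - d = -d)
Q(p) = 2*p**2 (Q(p) = p*(2*p) = 2*p**2)
w(3)*a(3) + Q(v) = (-1*3)*(-10*3**2) + 2*(-10)**2 = -(-30)*9 + 2*100 = -3*(-90) + 200 = 270 + 200 = 470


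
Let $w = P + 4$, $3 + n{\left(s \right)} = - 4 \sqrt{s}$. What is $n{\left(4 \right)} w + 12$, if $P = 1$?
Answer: $-43$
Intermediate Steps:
$n{\left(s \right)} = -3 - 4 \sqrt{s}$
$w = 5$ ($w = 1 + 4 = 5$)
$n{\left(4 \right)} w + 12 = \left(-3 - 4 \sqrt{4}\right) 5 + 12 = \left(-3 - 8\right) 5 + 12 = \left(-11\right) 5 + 12 = -55 + 12 = -43$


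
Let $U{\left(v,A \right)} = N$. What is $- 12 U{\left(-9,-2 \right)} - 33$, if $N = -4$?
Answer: $15$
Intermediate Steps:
$U{\left(v,A \right)} = -4$
$- 12 U{\left(-9,-2 \right)} - 33 = \left(-12\right) \left(-4\right) - 33 = 48 - 33 = 15$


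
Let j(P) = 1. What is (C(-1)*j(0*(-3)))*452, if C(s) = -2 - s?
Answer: -452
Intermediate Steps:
(C(-1)*j(0*(-3)))*452 = ((-2 - 1*(-1))*1)*452 = ((-2 + 1)*1)*452 = -1*1*452 = -1*452 = -452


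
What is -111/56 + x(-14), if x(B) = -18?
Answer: -1119/56 ≈ -19.982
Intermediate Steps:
-111/56 + x(-14) = -111/56 - 18 = -1119/56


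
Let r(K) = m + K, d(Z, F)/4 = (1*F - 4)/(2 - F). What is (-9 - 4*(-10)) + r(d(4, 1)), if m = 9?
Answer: 28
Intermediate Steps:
d(Z, F) = 4*(-4 + F)/(2 - F) (d(Z, F) = 4*((1*F - 4)/(2 - F)) = 4*((F - 4)/(2 - F)) = 4*((-4 + F)/(2 - F)) = 4*(-4 + F)/(2 - F))
r(K) = 9 + K
(-9 - 4*(-10)) + r(d(4, 1)) = (-9 - 4*(-10)) + (9 + 4*(4 - 1*1)/(-2 + 1)) = (-9 + 40) + (9 + 4*(4 - 1)/(-1)) = 31 + (9 + 4*(-1)*3) = 31 + (9 - 12) = 31 - 3 = 28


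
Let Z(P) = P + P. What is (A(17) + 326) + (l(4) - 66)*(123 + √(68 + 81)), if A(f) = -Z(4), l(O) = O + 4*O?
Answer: -5340 - 46*√149 ≈ -5901.5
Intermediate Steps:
Z(P) = 2*P
l(O) = 5*O
A(f) = -8 (A(f) = -2*4 = -1*8 = -8)
(A(17) + 326) + (l(4) - 66)*(123 + √(68 + 81)) = (-8 + 326) + (5*4 - 66)*(123 + √(68 + 81)) = 318 + (20 - 66)*(123 + √149) = 318 - 46*(123 + √149) = 318 + (-5658 - 46*√149) = -5340 - 46*√149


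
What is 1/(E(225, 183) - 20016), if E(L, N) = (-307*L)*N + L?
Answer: -1/12660516 ≈ -7.8986e-8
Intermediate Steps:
E(L, N) = L - 307*L*N (E(L, N) = -307*L*N + L = L - 307*L*N)
1/(E(225, 183) - 20016) = 1/(225*(1 - 307*183) - 20016) = 1/(225*(1 - 56181) - 20016) = 1/(225*(-56180) - 20016) = 1/(-12640500 - 20016) = 1/(-12660516) = -1/12660516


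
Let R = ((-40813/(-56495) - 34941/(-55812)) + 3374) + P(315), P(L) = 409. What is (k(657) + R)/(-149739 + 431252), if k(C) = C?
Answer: 4668003713517/295879447298740 ≈ 0.015777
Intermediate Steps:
R = 3977475045657/1051032980 (R = ((-40813/(-56495) - 34941/(-55812)) + 3374) + 409 = ((-40813*(-1/56495) - 34941*(-1/55812)) + 3374) + 409 = ((40813/56495 + 11647/18604) + 3374) + 409 = (1417282317/1051032980 + 3374) + 409 = 3547602556837/1051032980 + 409 = 3977475045657/1051032980 ≈ 3784.3)
(k(657) + R)/(-149739 + 431252) = (657 + 3977475045657/1051032980)/(-149739 + 431252) = (4668003713517/1051032980)/281513 = (4668003713517/1051032980)*(1/281513) = 4668003713517/295879447298740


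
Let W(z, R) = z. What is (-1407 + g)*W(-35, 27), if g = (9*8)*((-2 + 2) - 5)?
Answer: 61845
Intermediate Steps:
g = -360 (g = 72*(0 - 5) = 72*(-5) = -360)
(-1407 + g)*W(-35, 27) = (-1407 - 360)*(-35) = -1767*(-35) = 61845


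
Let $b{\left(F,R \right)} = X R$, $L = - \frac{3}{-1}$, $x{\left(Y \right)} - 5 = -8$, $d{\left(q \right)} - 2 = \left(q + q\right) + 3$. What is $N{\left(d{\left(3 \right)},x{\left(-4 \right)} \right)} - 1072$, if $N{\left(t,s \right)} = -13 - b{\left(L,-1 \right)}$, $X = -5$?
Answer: $-1090$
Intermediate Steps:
$d{\left(q \right)} = 5 + 2 q$ ($d{\left(q \right)} = 2 + \left(\left(q + q\right) + 3\right) = 2 + \left(2 q + 3\right) = 2 + \left(3 + 2 q\right) = 5 + 2 q$)
$x{\left(Y \right)} = -3$ ($x{\left(Y \right)} = 5 - 8 = -3$)
$L = 3$ ($L = \left(-3\right) \left(-1\right) = 3$)
$b{\left(F,R \right)} = - 5 R$
$N{\left(t,s \right)} = -18$ ($N{\left(t,s \right)} = -13 - \left(-5\right) \left(-1\right) = -13 - 5 = -18$)
$N{\left(d{\left(3 \right)},x{\left(-4 \right)} \right)} - 1072 = -18 - 1072 = -1090$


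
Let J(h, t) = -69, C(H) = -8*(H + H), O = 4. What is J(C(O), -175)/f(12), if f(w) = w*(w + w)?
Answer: -23/96 ≈ -0.23958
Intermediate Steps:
C(H) = -16*H
f(w) = 2*w² (f(w) = w*(2*w) = 2*w²)
J(C(O), -175)/f(12) = -69/(2*12²) = -69/(2*144) = -69/288 = -69*1/288 = -23/96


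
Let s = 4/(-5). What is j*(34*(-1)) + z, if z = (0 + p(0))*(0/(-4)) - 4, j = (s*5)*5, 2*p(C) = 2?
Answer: 676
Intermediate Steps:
p(C) = 1 (p(C) = (½)*2 = 1)
s = -⅘ (s = 4*(-⅕) = -⅘ ≈ -0.80000)
j = -20 (j = -⅘*5*5 = -4*5 = -20)
z = -4 (z = (0 + 1)*(0/(-4)) - 4 = 1*(0*(-¼)) - 4 = 1*0 - 4 = 0 - 4 = -4)
j*(34*(-1)) + z = -680*(-1) - 4 = -20*(-34) - 4 = 680 - 4 = 676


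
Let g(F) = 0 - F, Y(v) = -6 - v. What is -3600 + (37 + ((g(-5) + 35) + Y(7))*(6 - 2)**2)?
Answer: -3131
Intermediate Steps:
g(F) = -F
-3600 + (37 + ((g(-5) + 35) + Y(7))*(6 - 2)**2) = -3600 + (37 + ((-1*(-5) + 35) + (-6 - 1*7))*(6 - 2)**2) = -3600 + (37 + ((5 + 35) + (-6 - 7))*4**2) = -3600 + (37 + (40 - 13)*16) = -3600 + (37 + 27*16) = -3600 + (37 + 432) = -3600 + 469 = -3131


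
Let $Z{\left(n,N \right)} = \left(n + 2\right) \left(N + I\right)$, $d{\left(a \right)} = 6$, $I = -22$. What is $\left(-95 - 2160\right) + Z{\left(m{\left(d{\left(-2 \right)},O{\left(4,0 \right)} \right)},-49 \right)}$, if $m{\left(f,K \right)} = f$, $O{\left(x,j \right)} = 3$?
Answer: $-2823$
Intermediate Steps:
$Z{\left(n,N \right)} = \left(-22 + N\right) \left(2 + n\right)$ ($Z{\left(n,N \right)} = \left(n + 2\right) \left(N - 22\right) = \left(2 + n\right) \left(-22 + N\right) = \left(-22 + N\right) \left(2 + n\right)$)
$\left(-95 - 2160\right) + Z{\left(m{\left(d{\left(-2 \right)},O{\left(4,0 \right)} \right)},-49 \right)} = \left(-95 - 2160\right) - 568 = -2255 - 568 = -2823$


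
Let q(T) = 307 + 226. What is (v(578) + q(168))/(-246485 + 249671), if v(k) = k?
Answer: 1111/3186 ≈ 0.34871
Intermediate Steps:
q(T) = 533
(v(578) + q(168))/(-246485 + 249671) = (578 + 533)/(-246485 + 249671) = 1111/3186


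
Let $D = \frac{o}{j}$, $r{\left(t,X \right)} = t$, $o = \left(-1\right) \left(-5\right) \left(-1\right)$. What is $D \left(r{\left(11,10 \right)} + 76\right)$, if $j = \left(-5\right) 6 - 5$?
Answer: $\frac{87}{7} \approx 12.429$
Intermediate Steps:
$o = -5$ ($o = 5 \left(-1\right) = -5$)
$j = -35$ ($j = -30 - 5 = -35$)
$D = \frac{1}{7}$ ($D = - \frac{5}{-35} = \left(-5\right) \left(- \frac{1}{35}\right) = \frac{1}{7} \approx 0.14286$)
$D \left(r{\left(11,10 \right)} + 76\right) = \frac{11 + 76}{7} = \frac{1}{7} \cdot 87 = \frac{87}{7}$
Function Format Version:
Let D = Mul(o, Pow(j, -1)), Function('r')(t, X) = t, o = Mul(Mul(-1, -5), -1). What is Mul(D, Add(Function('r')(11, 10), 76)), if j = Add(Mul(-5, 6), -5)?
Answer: Rational(87, 7) ≈ 12.429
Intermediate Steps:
o = -5 (o = Mul(5, -1) = -5)
j = -35 (j = Add(-30, -5) = -35)
D = Rational(1, 7) (D = Mul(-5, Pow(-35, -1)) = Mul(-5, Rational(-1, 35)) = Rational(1, 7) ≈ 0.14286)
Mul(D, Add(Function('r')(11, 10), 76)) = Mul(Rational(1, 7), Add(11, 76)) = Mul(Rational(1, 7), 87) = Rational(87, 7)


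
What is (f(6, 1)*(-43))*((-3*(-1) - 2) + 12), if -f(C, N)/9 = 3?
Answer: 15093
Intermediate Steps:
f(C, N) = -27 (f(C, N) = -9*3 = -27)
(f(6, 1)*(-43))*((-3*(-1) - 2) + 12) = (-27*(-43))*((-3*(-1) - 2) + 12) = 1161*((3 - 2) + 12) = 1161*(1 + 12) = 1161*13 = 15093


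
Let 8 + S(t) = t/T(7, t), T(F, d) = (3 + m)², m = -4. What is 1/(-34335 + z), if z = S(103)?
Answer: -1/34240 ≈ -2.9206e-5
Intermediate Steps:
T(F, d) = 1 (T(F, d) = (3 - 4)² = (-1)² = 1)
S(t) = -8 + t (S(t) = -8 + t/1 = -8 + t*1 = -8 + t)
z = 95 (z = -8 + 103 = 95)
1/(-34335 + z) = 1/(-34335 + 95) = 1/(-34240) = -1/34240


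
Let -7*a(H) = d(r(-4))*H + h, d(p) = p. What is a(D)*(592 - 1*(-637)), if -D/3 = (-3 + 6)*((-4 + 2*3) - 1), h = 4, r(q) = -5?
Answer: -8603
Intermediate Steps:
D = -9 (D = -3*(-3 + 6)*((-4 + 2*3) - 1) = -9*((-4 + 6) - 1) = -9*(2 - 1) = -9 ≈ -9.0000)
a(H) = -4/7 + 5*H/7 (a(H) = -(-5*H + 4)/7 = -(4 - 5*H)/7 = -4/7 + 5*H/7)
a(D)*(592 - 1*(-637)) = (-4/7 + (5/7)*(-9))*(592 - 1*(-637)) = (-4/7 - 45/7)*(592 + 637) = -7*1229 = -8603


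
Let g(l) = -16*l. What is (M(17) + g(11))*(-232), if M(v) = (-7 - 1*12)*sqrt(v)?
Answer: 40832 + 4408*sqrt(17) ≈ 59007.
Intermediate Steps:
M(v) = -19*sqrt(v) (M(v) = (-7 - 12)*sqrt(v) = -19*sqrt(v))
(M(17) + g(11))*(-232) = (-19*sqrt(17) - 16*11)*(-232) = (-19*sqrt(17) - 176)*(-232) = (-176 - 19*sqrt(17))*(-232) = 40832 + 4408*sqrt(17)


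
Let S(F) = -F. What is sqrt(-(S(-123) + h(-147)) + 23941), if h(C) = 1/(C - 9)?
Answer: sqrt(144908751)/78 ≈ 154.33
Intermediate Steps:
h(C) = 1/(-9 + C)
sqrt(-(S(-123) + h(-147)) + 23941) = sqrt(-(-1*(-123) + 1/(-9 - 147)) + 23941) = sqrt(-(123 + 1/(-156)) + 23941) = sqrt(-(123 - 1/156) + 23941) = sqrt(-1*19187/156 + 23941) = sqrt(-19187/156 + 23941) = sqrt(3715609/156) = sqrt(144908751)/78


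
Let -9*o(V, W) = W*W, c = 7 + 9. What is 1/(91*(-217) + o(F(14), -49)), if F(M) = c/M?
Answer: -9/180124 ≈ -4.9966e-5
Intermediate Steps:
c = 16
F(M) = 16/M
o(V, W) = -W**2/9 (o(V, W) = -W*W/9 = -W**2/9)
1/(91*(-217) + o(F(14), -49)) = 1/(91*(-217) - 1/9*(-49)**2) = 1/(-19747 - 1/9*2401) = 1/(-19747 - 2401/9) = 1/(-180124/9) = -9/180124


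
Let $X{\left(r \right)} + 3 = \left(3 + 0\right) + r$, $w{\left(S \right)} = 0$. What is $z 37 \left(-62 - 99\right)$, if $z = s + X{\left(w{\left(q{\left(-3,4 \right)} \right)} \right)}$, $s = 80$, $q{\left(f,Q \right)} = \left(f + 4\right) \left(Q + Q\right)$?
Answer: $-476560$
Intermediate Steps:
$q{\left(f,Q \right)} = 2 Q \left(4 + f\right)$ ($q{\left(f,Q \right)} = \left(4 + f\right) 2 Q = 2 Q \left(4 + f\right)$)
$X{\left(r \right)} = r$ ($X{\left(r \right)} = -3 + \left(\left(3 + 0\right) + r\right) = -3 + \left(3 + r\right) = r$)
$z = 80$ ($z = 80 + 0 = 80$)
$z 37 \left(-62 - 99\right) = 80 \cdot 37 \left(-62 - 99\right) = 2960 \left(-161\right) = -476560$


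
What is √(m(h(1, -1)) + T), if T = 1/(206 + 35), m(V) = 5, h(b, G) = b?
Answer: 3*√32294/241 ≈ 2.2370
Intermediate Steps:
T = 1/241 ≈ 0.0041494
√(m(h(1, -1)) + T) = √(5 + 1/241) = √(1206/241) = 3*√32294/241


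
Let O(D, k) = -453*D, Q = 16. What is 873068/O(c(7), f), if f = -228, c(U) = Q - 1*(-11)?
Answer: -873068/12231 ≈ -71.382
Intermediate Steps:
c(U) = 27 (c(U) = 16 - 1*(-11) = 16 + 11 = 27)
873068/O(c(7), f) = 873068/((-453*27)) = 873068/(-12231) = 873068*(-1/12231) = -873068/12231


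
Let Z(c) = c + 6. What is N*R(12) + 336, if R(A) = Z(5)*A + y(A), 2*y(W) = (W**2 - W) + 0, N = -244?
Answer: -47976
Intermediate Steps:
Z(c) = 6 + c
y(W) = W**2/2 - W/2 (y(W) = ((W**2 - W) + 0)/2 = (W**2 - W)/2 = W**2/2 - W/2)
R(A) = 11*A + A*(-1 + A)/2 (R(A) = (6 + 5)*A + A*(-1 + A)/2 = 11*A + A*(-1 + A)/2)
N*R(12) + 336 = -122*12*(21 + 12) + 336 = -122*12*33 + 336 = -244*198 + 336 = -48312 + 336 = -47976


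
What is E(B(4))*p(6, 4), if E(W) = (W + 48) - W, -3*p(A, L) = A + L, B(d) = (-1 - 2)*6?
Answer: -160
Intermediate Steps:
B(d) = -18 (B(d) = -3*6 = -18)
p(A, L) = -A/3 - L/3 (p(A, L) = -(A + L)/3 = -A/3 - L/3)
E(W) = 48 (E(W) = (48 + W) - W = 48)
E(B(4))*p(6, 4) = 48*(-1/3*6 - 1/3*4) = 48*(-2 - 4/3) = 48*(-10/3) = -160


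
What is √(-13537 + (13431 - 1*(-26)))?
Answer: 4*I*√5 ≈ 8.9443*I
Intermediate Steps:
√(-13537 + (13431 - 1*(-26))) = √(-13537 + (13431 + 26)) = √(-13537 + 13457) = √(-80) = 4*I*√5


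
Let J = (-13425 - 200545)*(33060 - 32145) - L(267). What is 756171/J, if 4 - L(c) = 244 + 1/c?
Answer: -201897657/52273876769 ≈ -0.0038623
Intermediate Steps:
L(c) = -240 - 1/c (L(c) = 4 - (244 + 1/c) = 4 + (-244 - 1/c) = -240 - 1/c)
J = -52273876769/267 (J = (-13425 - 200545)*(33060 - 32145) - (-240 - 1/267) = -213970*915 - (-240 - 1*1/267) = -195782550 - (-240 - 1/267) = -195782550 - 1*(-64081/267) = -195782550 + 64081/267 = -52273876769/267 ≈ -1.9578e+8)
756171/J = 756171/(-52273876769/267) = 756171*(-267/52273876769) = -201897657/52273876769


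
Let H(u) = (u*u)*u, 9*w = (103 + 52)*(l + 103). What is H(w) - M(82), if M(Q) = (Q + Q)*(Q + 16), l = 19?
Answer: 6761979254512/729 ≈ 9.2757e+9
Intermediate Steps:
M(Q) = 2*Q*(16 + Q) (M(Q) = (2*Q)*(16 + Q) = 2*Q*(16 + Q))
w = 18910/9 (w = ((103 + 52)*(19 + 103))/9 = (155*122)/9 = (1/9)*18910 = 18910/9 ≈ 2101.1)
H(u) = u**3 (H(u) = u**2*u = u**3)
H(w) - M(82) = (18910/9)**3 - 2*82*(16 + 82) = 6761990971000/729 - 2*82*98 = 6761990971000/729 - 1*16072 = 6761990971000/729 - 16072 = 6761979254512/729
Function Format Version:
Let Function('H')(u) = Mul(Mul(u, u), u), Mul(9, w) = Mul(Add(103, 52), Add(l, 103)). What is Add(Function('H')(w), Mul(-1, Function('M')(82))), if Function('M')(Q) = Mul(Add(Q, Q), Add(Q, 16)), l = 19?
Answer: Rational(6761979254512, 729) ≈ 9.2757e+9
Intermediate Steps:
Function('M')(Q) = Mul(2, Q, Add(16, Q)) (Function('M')(Q) = Mul(Mul(2, Q), Add(16, Q)) = Mul(2, Q, Add(16, Q)))
w = Rational(18910, 9) (w = Mul(Rational(1, 9), Mul(Add(103, 52), Add(19, 103))) = Mul(Rational(1, 9), Mul(155, 122)) = Mul(Rational(1, 9), 18910) = Rational(18910, 9) ≈ 2101.1)
Function('H')(u) = Pow(u, 3) (Function('H')(u) = Mul(Pow(u, 2), u) = Pow(u, 3))
Add(Function('H')(w), Mul(-1, Function('M')(82))) = Add(Pow(Rational(18910, 9), 3), Mul(-1, Mul(2, 82, Add(16, 82)))) = Add(Rational(6761990971000, 729), Mul(-1, Mul(2, 82, 98))) = Add(Rational(6761990971000, 729), Mul(-1, 16072)) = Add(Rational(6761990971000, 729), -16072) = Rational(6761979254512, 729)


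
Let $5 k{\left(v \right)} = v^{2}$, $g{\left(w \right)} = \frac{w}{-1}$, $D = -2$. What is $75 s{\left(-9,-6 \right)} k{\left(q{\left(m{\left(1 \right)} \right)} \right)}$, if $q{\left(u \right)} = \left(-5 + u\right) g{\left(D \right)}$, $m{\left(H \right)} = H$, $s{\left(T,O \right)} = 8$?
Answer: $7680$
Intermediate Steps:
$g{\left(w \right)} = - w$ ($g{\left(w \right)} = w \left(-1\right) = - w$)
$q{\left(u \right)} = -10 + 2 u$ ($q{\left(u \right)} = \left(-5 + u\right) \left(\left(-1\right) \left(-2\right)\right) = \left(-5 + u\right) 2 = -10 + 2 u$)
$k{\left(v \right)} = \frac{v^{2}}{5}$
$75 s{\left(-9,-6 \right)} k{\left(q{\left(m{\left(1 \right)} \right)} \right)} = 75 \cdot 8 \frac{\left(-10 + 2 \cdot 1\right)^{2}}{5} = 600 \frac{\left(-10 + 2\right)^{2}}{5} = 600 \frac{\left(-8\right)^{2}}{5} = 600 \cdot \frac{1}{5} \cdot 64 = 600 \cdot \frac{64}{5} = 7680$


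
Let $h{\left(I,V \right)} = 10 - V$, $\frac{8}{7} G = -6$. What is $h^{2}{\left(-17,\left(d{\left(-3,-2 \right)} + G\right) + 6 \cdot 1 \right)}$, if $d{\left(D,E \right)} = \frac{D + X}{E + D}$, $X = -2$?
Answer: $\frac{1089}{16} \approx 68.063$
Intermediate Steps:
$G = - \frac{21}{4}$ ($G = \frac{7}{8} \left(-6\right) = - \frac{21}{4} \approx -5.25$)
$d{\left(D,E \right)} = \frac{-2 + D}{D + E}$ ($d{\left(D,E \right)} = \frac{D - 2}{E + D} = \frac{-2 + D}{D + E}$)
$h^{2}{\left(-17,\left(d{\left(-3,-2 \right)} + G\right) + 6 \cdot 1 \right)} = \left(10 - \left(\left(\frac{-2 - 3}{-3 - 2} - \frac{21}{4}\right) + 6 \cdot 1\right)\right)^{2} = \left(10 - \left(\left(\frac{1}{-5} \left(-5\right) - \frac{21}{4}\right) + 6\right)\right)^{2} = \left(10 - \left(\left(\left(- \frac{1}{5}\right) \left(-5\right) - \frac{21}{4}\right) + 6\right)\right)^{2} = \left(10 - \left(\left(1 - \frac{21}{4}\right) + 6\right)\right)^{2} = \left(10 - \left(- \frac{17}{4} + 6\right)\right)^{2} = \left(10 - \frac{7}{4}\right)^{2} = \left(\frac{33}{4}\right)^{2} = \frac{1089}{16}$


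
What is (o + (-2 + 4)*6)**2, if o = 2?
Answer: 196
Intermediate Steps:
(o + (-2 + 4)*6)**2 = (2 + (-2 + 4)*6)**2 = (2 + 2*6)**2 = (2 + 12)**2 = 14**2 = 196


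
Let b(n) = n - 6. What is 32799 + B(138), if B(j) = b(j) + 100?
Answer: 33031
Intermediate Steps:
b(n) = -6 + n
B(j) = 94 + j (B(j) = (-6 + j) + 100 = 94 + j)
32799 + B(138) = 32799 + (94 + 138) = 32799 + 232 = 33031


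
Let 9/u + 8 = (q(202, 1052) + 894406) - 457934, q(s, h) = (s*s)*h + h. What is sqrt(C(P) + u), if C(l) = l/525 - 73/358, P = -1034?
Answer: I*sqrt(360924446941358024655231)/407506837290 ≈ 1.4743*I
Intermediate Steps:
q(s, h) = h + h*s**2 (q(s, h) = s**2*h + h = h*s**2 + h = h + h*s**2)
u = 9/43363324 (u = 9/(-8 + ((1052*(1 + 202**2) + 894406) - 457934)) = 9/(-8 + ((1052*(1 + 40804) + 894406) - 457934)) = 9/(-8 + ((1052*40805 + 894406) - 457934)) = 9/(-8 + ((42926860 + 894406) - 457934)) = 9/(-8 + (43821266 - 457934)) = 9/(-8 + 43363332) = 9/43363324 ≈ 2.0755e-7)
C(l) = -73/358 + l/525 (C(l) = l*(1/525) - 73*1/358 = l/525 - 73/358 = -73/358 + l/525)
sqrt(C(P) + u) = sqrt((-73/358 + (1/525)*(-1034)) + 9/43363324) = sqrt((-73/358 - 1034/525) + 9/43363324) = sqrt(-408497/187950 + 9/43363324) = sqrt(-8856893036239/4075068372900) = I*sqrt(360924446941358024655231)/407506837290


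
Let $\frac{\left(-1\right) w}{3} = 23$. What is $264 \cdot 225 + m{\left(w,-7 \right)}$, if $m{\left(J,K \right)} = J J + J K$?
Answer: $64644$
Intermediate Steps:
$w = -69$ ($w = \left(-3\right) 23 = -69$)
$m{\left(J,K \right)} = J^{2} + J K$
$264 \cdot 225 + m{\left(w,-7 \right)} = 264 \cdot 225 - 69 \left(-69 - 7\right) = 59400 - -5244 = 59400 + 5244 = 64644$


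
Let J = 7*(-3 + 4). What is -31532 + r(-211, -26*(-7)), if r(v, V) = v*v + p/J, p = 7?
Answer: 12990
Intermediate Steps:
J = 7 (J = 7*1 = 7)
r(v, V) = 1 + v² (r(v, V) = v*v + 7/7 = v² + 7*(⅐) = v² + 1 = 1 + v²)
-31532 + r(-211, -26*(-7)) = -31532 + (1 + (-211)²) = -31532 + (1 + 44521) = -31532 + 44522 = 12990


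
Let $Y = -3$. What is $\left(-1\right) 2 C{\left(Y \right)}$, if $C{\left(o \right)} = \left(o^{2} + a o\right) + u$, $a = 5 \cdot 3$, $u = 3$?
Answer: $66$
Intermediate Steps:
$a = 15$
$C{\left(o \right)} = 3 + o^{2} + 15 o$ ($C{\left(o \right)} = \left(o^{2} + 15 o\right) + 3 = 3 + o^{2} + 15 o$)
$\left(-1\right) 2 C{\left(Y \right)} = \left(-1\right) 2 \left(3 + \left(-3\right)^{2} + 15 \left(-3\right)\right) = - 2 \left(3 + 9 - 45\right) = \left(-2\right) \left(-33\right) = 66$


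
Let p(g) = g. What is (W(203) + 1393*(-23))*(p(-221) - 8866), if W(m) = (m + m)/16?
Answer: 2327262483/8 ≈ 2.9091e+8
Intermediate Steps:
W(m) = m/8 (W(m) = (2*m)/16 = m/8)
(W(203) + 1393*(-23))*(p(-221) - 8866) = ((1/8)*203 + 1393*(-23))*(-221 - 8866) = (203/8 - 32039)*(-9087) = -256109/8*(-9087) = 2327262483/8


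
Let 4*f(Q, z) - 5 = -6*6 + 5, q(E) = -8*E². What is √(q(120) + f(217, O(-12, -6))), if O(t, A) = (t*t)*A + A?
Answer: I*√460826/2 ≈ 339.42*I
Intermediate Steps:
O(t, A) = A + A*t² (O(t, A) = t²*A + A = A*t² + A = A + A*t²)
f(Q, z) = -13/2 (f(Q, z) = 5/4 + (-6*6 + 5)/4 = 5/4 + (-36 + 5)/4 = 5/4 + (¼)*(-31) = 5/4 - 31/4 = -13/2)
√(q(120) + f(217, O(-12, -6))) = √(-8*120² - 13/2) = √(-8*14400 - 13/2) = √(-115200 - 13/2) = √(-230413/2) = I*√460826/2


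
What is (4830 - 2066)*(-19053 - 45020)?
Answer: -177097772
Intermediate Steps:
(4830 - 2066)*(-19053 - 45020) = 2764*(-64073) = -177097772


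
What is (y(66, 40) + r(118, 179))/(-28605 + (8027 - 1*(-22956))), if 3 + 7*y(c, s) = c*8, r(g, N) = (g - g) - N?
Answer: -52/1189 ≈ -0.043734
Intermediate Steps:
r(g, N) = -N (r(g, N) = 0 - N = -N)
y(c, s) = -3/7 + 8*c/7 (y(c, s) = -3/7 + (c*8)/7 = -3/7 + (8*c)/7 = -3/7 + 8*c/7)
(y(66, 40) + r(118, 179))/(-28605 + (8027 - 1*(-22956))) = ((-3/7 + (8/7)*66) - 1*179)/(-28605 + (8027 - 1*(-22956))) = ((-3/7 + 528/7) - 179)/(-28605 + (8027 + 22956)) = (75 - 179)/(-28605 + 30983) = -104/2378 = -104*1/2378 = -52/1189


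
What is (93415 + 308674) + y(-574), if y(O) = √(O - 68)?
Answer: 402089 + I*√642 ≈ 4.0209e+5 + 25.338*I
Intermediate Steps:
y(O) = √(-68 + O)
(93415 + 308674) + y(-574) = (93415 + 308674) + √(-68 - 574) = 402089 + √(-642) = 402089 + I*√642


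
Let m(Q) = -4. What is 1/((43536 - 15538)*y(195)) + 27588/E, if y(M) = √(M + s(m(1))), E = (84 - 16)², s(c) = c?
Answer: 6897/1156 + √191/5347618 ≈ 5.9663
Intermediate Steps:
E = 4624 (E = 68² = 4624)
y(M) = √(-4 + M) (y(M) = √(M - 4) = √(-4 + M))
1/((43536 - 15538)*y(195)) + 27588/E = 1/((43536 - 15538)*(√(-4 + 195))) + 27588/4624 = 1/(27998*(√191)) + 27588*(1/4624) = (√191/191)/27998 + 6897/1156 = √191/5347618 + 6897/1156 = 6897/1156 + √191/5347618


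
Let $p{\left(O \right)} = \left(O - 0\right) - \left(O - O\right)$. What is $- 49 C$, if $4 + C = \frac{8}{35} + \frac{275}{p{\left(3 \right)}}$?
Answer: $- \frac{64603}{15} \approx -4306.9$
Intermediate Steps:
$p{\left(O \right)} = O$ ($p{\left(O \right)} = \left(O + 0\right) - 0 = O + 0 = O$)
$C = \frac{9229}{105}$ ($C = -4 + \left(\frac{8}{35} + \frac{275}{3}\right) = -4 + \frac{9649}{105} = \frac{9229}{105} \approx 87.895$)
$- 49 C = - \frac{49 \cdot 9229}{105} = \left(-1\right) \frac{64603}{15} = - \frac{64603}{15}$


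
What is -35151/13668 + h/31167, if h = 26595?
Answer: -27112991/15777428 ≈ -1.7185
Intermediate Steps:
-35151/13668 + h/31167 = -35151/13668 + 26595/31167 = -35151*1/13668 + 26595*(1/31167) = -11717/4556 + 2955/3463 = -27112991/15777428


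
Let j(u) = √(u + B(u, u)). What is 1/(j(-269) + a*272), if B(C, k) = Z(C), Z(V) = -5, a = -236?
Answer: -32096/2060306569 - I*√274/4120613138 ≈ -1.5578e-5 - 4.0171e-9*I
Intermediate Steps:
B(C, k) = -5
j(u) = √(-5 + u) (j(u) = √(u - 5) = √(-5 + u))
1/(j(-269) + a*272) = 1/(√(-5 - 269) - 236*272) = 1/(√(-274) - 64192) = 1/(I*√274 - 64192) = 1/(-64192 + I*√274)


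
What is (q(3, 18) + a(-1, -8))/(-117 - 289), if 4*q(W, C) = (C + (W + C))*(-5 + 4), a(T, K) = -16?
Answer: 103/1624 ≈ 0.063424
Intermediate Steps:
q(W, C) = -C/2 - W/4 (q(W, C) = ((C + (W + C))*(-5 + 4))/4 = ((C + (C + W))*(-1))/4 = ((W + 2*C)*(-1))/4 = (-W - 2*C)/4 = -C/2 - W/4)
(q(3, 18) + a(-1, -8))/(-117 - 289) = ((-½*18 - ¼*3) - 16)/(-117 - 289) = ((-9 - ¾) - 16)/(-406) = (-39/4 - 16)*(-1/406) = -103/4*(-1/406) = 103/1624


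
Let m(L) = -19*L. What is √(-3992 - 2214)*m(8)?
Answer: -152*I*√6206 ≈ -11974.0*I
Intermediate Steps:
√(-3992 - 2214)*m(8) = √(-3992 - 2214)*(-19*8) = √(-6206)*(-152) = (I*√6206)*(-152) = -152*I*√6206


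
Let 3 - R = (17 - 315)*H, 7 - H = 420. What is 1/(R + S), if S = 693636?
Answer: 1/570565 ≈ 1.7526e-6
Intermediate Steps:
H = -413 (H = 7 - 1*420 = 7 - 420 = -413)
R = -123071 (R = 3 - (17 - 315)*(-413) = 3 - (-298)*(-413) = 3 - 1*123074 = 3 - 123074 = -123071)
1/(R + S) = 1/(-123071 + 693636) = 1/570565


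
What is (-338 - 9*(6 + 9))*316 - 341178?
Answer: -490646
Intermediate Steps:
(-338 - 9*(6 + 9))*316 - 341178 = (-338 - 9*15)*316 - 341178 = (-338 - 135)*316 - 341178 = -473*316 - 341178 = -149468 - 341178 = -490646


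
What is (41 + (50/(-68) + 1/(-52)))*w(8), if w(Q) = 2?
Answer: 35577/442 ≈ 80.491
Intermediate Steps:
(41 + (50/(-68) + 1/(-52)))*w(8) = (41 + (50/(-68) + 1/(-52)))*2 = (41 + (50*(-1/68) + 1*(-1/52)))*2 = (41 + (-25/34 - 1/52))*2 = (41 - 667/884)*2 = (35577/884)*2 = 35577/442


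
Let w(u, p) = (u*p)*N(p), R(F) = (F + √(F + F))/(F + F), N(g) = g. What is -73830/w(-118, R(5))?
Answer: 1722700/177 - 492200*√10/177 ≈ 939.13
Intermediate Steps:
R(F) = (F + √2*√F)/(2*F) (R(F) = (F + √(2*F))/((2*F)) = (F + √2*√F)*(1/(2*F)) = (F + √2*√F)/(2*F))
w(u, p) = u*p² (w(u, p) = (u*p)*p = (p*u)*p = u*p²)
-73830/w(-118, R(5)) = -73830*(-1/(118*(½ + √2/(2*√5))²)) = -73830*(-1/(118*(½ + √2*(√5/5)/2)²)) = -73830*(-1/(118*(½ + √10/10)²)) = -(-36915)/(59*(½ + √10/10)²) = 36915/(59*(½ + √10/10)²)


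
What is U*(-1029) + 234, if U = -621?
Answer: 639243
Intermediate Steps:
U*(-1029) + 234 = -621*(-1029) + 234 = 639009 + 234 = 639243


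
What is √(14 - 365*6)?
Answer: 8*I*√34 ≈ 46.648*I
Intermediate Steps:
√(14 - 365*6) = √(14 - 2190) = √(-2176) = 8*I*√34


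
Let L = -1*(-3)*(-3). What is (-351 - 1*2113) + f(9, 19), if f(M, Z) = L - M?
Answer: -2482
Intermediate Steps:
L = -9 (L = 3*(-3) = -9)
f(M, Z) = -9 - M
(-351 - 1*2113) + f(9, 19) = (-351 - 1*2113) + (-9 - 1*9) = (-351 - 2113) + (-9 - 9) = -2464 - 18 = -2482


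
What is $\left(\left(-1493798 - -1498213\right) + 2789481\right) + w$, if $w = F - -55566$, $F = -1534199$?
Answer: $1315263$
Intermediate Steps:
$w = -1478633$ ($w = -1534199 - -55566 = -1534199 + 55566 = -1478633$)
$\left(\left(-1493798 - -1498213\right) + 2789481\right) + w = \left(\left(-1493798 - -1498213\right) + 2789481\right) - 1478633 = \left(\left(-1493798 + 1498213\right) + 2789481\right) - 1478633 = \left(4415 + 2789481\right) - 1478633 = 2793896 - 1478633 = 1315263$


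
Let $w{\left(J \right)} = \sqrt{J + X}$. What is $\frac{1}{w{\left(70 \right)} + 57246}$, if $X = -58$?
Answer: $\frac{9541}{546184084} - \frac{\sqrt{3}}{1638552252} \approx 1.7467 \cdot 10^{-5}$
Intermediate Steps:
$w{\left(J \right)} = \sqrt{-58 + J}$ ($w{\left(J \right)} = \sqrt{J - 58} = \sqrt{-58 + J}$)
$\frac{1}{w{\left(70 \right)} + 57246} = \frac{1}{\sqrt{-58 + 70} + 57246} = \frac{1}{\sqrt{12} + 57246} = \frac{1}{2 \sqrt{3} + 57246} = \frac{1}{57246 + 2 \sqrt{3}}$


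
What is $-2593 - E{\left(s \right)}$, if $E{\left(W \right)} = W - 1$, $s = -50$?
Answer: $-2542$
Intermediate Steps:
$E{\left(W \right)} = -1 + W$
$-2593 - E{\left(s \right)} = -2593 - \left(-1 - 50\right) = -2593 - -51 = -2593 + 51 = -2542$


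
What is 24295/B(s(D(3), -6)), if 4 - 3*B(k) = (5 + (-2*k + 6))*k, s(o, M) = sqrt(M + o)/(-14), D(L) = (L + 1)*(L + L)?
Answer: 1464259650/30689 - 824985315*sqrt(2)/30689 ≈ 9695.8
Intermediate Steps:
D(L) = 2*L*(1 + L) (D(L) = (1 + L)*(2*L) = 2*L*(1 + L))
s(o, M) = -sqrt(M + o)/14 (s(o, M) = sqrt(M + o)*(-1/14) = -sqrt(M + o)/14)
B(k) = 4/3 - k*(11 - 2*k)/3 (B(k) = 4/3 - (5 + (-2*k + 6))*k/3 = 4/3 - (5 + (6 - 2*k))*k/3 = 4/3 - (11 - 2*k)*k/3 = 4/3 - k*(11 - 2*k)/3)
24295/B(s(D(3), -6)) = 24295/(4/3 - (-11)*sqrt(-6 + 2*3*(1 + 3))/42 + 2*(-sqrt(-6 + 2*3*(1 + 3))/14)**2/3) = 24295/(4/3 - (-11)*sqrt(-6 + 2*3*4)/42 + 2*(-sqrt(-6 + 2*3*4)/14)**2/3) = 24295/(4/3 - (-11)*sqrt(-6 + 24)/42 + 2*(-sqrt(-6 + 24)/14)**2/3) = 24295/(4/3 - (-11)*sqrt(18)/42 + 2*(-3*sqrt(2)/14)**2/3) = 24295/(4/3 - (-11)*3*sqrt(2)/42 + 2*(-3*sqrt(2)/14)**2/3) = 24295/(4/3 - (-11)*sqrt(2)/14 + 2*(-3*sqrt(2)/14)**2/3) = 24295/(4/3 + 11*sqrt(2)/14 + (2/3)*(9/98)) = 24295/(4/3 + 11*sqrt(2)/14 + 3/49) = 24295/(205/147 + 11*sqrt(2)/14)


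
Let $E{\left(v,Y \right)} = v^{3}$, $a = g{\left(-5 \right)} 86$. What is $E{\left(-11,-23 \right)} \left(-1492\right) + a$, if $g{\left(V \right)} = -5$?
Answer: $1985422$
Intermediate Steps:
$a = -430$ ($a = \left(-5\right) 86 = -430$)
$E{\left(-11,-23 \right)} \left(-1492\right) + a = \left(-11\right)^{3} \left(-1492\right) - 430 = \left(-1331\right) \left(-1492\right) - 430 = 1985852 - 430 = 1985422$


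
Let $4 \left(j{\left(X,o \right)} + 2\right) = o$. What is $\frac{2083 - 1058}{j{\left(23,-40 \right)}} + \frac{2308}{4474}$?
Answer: $- \frac{2279077}{26844} \approx -84.901$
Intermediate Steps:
$j{\left(X,o \right)} = -2 + \frac{o}{4}$
$\frac{2083 - 1058}{j{\left(23,-40 \right)}} + \frac{2308}{4474} = \frac{2083 - 1058}{-2 + \frac{1}{4} \left(-40\right)} + \frac{2308}{4474} = \frac{1025}{-2 - 10} + 2308 \cdot \frac{1}{4474} = \frac{1025}{-12} + \frac{1154}{2237} = 1025 \left(- \frac{1}{12}\right) + \frac{1154}{2237} = - \frac{1025}{12} + \frac{1154}{2237} = - \frac{2279077}{26844}$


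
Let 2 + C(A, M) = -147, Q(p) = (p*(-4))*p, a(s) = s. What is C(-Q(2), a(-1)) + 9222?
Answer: 9073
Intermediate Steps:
Q(p) = -4*p² (Q(p) = (-4*p)*p = -4*p²)
C(A, M) = -149 (C(A, M) = -2 - 147 = -149)
C(-Q(2), a(-1)) + 9222 = -149 + 9222 = 9073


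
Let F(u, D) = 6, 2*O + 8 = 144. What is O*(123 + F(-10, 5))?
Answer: 8772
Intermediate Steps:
O = 68 (O = -4 + (½)*144 = -4 + 72 = 68)
O*(123 + F(-10, 5)) = 68*(123 + 6) = 68*129 = 8772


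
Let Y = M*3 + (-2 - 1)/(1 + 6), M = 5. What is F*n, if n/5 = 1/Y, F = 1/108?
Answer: 35/11016 ≈ 0.0031772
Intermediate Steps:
F = 1/108 (F = 1*(1/108) = 1/108 ≈ 0.0092593)
Y = 102/7 (Y = 5*3 + (-2 - 1)/(1 + 6) = 15 - 3/7 = 102/7 ≈ 14.571)
n = 35/102 (n = 5/(102/7) = 5*(7/102) = 35/102 ≈ 0.34314)
F*n = (1/108)*(35/102) = 35/11016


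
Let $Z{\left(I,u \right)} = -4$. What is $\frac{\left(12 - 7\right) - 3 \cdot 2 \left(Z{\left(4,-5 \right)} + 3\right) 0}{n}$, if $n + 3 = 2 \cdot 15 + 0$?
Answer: $0$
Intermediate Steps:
$n = 27$ ($n = -3 + \left(2 \cdot 15 + 0\right) = -3 + \left(30 + 0\right) = -3 + 30 = 27$)
$\frac{\left(12 - 7\right) - 3 \cdot 2 \left(Z{\left(4,-5 \right)} + 3\right) 0}{n} = \frac{\left(12 - 7\right) - 3 \cdot 2 \left(-4 + 3\right) 0}{27} = 5 - 3 \cdot 2 \left(-1\right) 0 \cdot \frac{1}{27} = 5 \left(-3\right) \left(-2\right) 0 \cdot \frac{1}{27} = 5 \cdot 6 \cdot 0 \cdot \frac{1}{27} = 5 \cdot 0 \cdot \frac{1}{27} = 0 \cdot \frac{1}{27} = 0$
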